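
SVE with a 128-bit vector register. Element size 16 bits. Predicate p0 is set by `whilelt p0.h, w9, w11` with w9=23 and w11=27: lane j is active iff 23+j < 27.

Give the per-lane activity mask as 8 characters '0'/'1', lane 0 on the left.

predicate = 11110000

128-bit reg / 16-bit elem → 8 lanes
whilelt: lane j active iff 23+j < 27 → j < 4 → 4 active
bits (lane 0 leftmost): 11110000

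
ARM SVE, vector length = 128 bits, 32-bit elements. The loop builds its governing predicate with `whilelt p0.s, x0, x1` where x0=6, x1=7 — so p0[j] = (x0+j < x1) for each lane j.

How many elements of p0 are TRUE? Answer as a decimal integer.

128-bit reg / 32-bit elem → 4 lanes
whilelt: lane j active iff 6+j < 7 → j < 1 → 1 active

vl = 1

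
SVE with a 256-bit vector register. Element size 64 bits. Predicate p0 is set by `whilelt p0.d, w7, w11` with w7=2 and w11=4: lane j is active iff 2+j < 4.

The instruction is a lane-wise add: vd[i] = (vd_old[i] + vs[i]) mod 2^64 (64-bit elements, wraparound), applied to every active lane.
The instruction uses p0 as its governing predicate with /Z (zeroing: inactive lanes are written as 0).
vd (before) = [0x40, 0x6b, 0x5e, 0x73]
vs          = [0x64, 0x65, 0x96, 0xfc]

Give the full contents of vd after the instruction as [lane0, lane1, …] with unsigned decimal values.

256-bit reg / 64-bit elem → 4 lanes
p0[j] = (2+j < 4); true for j=0..1 → 2 lanes set
  i=0: add(0x40,0x64) → 164
  i=1: add(0x6b,0x65) → 208
  i=2: tail/zero → 0
  i=3: tail/zero → 0

vd = [164, 208, 0, 0]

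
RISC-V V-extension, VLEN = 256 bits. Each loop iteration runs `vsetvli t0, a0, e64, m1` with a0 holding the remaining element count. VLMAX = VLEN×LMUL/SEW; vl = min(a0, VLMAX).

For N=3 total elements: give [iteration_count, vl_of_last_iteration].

lanes per group: 256·1/64 = 4
N=3: ⌈3/4⌉ = 1 iters; last vl = 3 − 0×4 = 3

[iterations, last_vl] = [1, 3]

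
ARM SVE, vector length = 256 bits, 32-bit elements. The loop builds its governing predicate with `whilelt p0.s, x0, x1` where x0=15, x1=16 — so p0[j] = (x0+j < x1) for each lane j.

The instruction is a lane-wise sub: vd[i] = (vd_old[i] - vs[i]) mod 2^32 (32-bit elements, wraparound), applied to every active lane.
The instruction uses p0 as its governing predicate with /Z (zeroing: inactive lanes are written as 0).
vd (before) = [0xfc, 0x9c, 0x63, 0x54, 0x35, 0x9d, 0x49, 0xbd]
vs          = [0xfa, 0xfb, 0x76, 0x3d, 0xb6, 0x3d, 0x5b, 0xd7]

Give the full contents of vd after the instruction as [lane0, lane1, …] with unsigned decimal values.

register lanes = 256/32 = 8
active while 15+j < 16, i.e. j ∈ [0,1) capped at 8 ⇒ 1
vd[0] sub(0xfc,0xfa) -> 0x02
vd[1] tail/zero -> 0x00
vd[2] tail/zero -> 0x00
vd[3] tail/zero -> 0x00
vd[4] tail/zero -> 0x00
vd[5] tail/zero -> 0x00
vd[6] tail/zero -> 0x00
vd[7] tail/zero -> 0x00

vd = [2, 0, 0, 0, 0, 0, 0, 0]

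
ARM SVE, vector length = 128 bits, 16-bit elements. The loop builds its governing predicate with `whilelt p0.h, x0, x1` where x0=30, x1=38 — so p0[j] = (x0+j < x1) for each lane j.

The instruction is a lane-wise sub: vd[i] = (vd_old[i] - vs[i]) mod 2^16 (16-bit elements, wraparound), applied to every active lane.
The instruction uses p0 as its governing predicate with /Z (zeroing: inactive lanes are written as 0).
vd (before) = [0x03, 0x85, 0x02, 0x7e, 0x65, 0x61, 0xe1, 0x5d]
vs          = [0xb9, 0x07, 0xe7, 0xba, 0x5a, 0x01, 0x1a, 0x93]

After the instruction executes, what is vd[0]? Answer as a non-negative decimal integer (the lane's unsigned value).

vd[0] = 65354

lane count: 128 div 16 = 8
p0[j] = (30+j < 38); true for j=0..7 → 8 lanes set
[0] sub(0x03,0xb9) = 0xff4a
[1] sub(0x85,0x07) = 0x7e
[2] sub(0x02,0xe7) = 0xff1b
[3] sub(0x7e,0xba) = 0xffc4
[4] sub(0x65,0x5a) = 0x0b
[5] sub(0x61,0x01) = 0x60
[6] sub(0xe1,0x1a) = 0xc7
[7] sub(0x5d,0x93) = 0xffca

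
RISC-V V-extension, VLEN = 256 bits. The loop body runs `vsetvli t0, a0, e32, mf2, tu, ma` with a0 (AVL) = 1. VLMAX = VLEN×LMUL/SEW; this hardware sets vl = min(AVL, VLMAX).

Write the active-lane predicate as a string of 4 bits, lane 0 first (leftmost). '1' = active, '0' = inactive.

VLMAX = (256 × 1/2) / 32 = 4 lanes
vl = min(AVL, VLMAX) = min(1, 4) = 1
bits (lane 0 leftmost): 1000

predicate = 1000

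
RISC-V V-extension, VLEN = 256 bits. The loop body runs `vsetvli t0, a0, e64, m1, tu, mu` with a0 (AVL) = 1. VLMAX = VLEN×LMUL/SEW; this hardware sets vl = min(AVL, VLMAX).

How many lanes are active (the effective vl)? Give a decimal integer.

VLMAX = VLEN×LMUL/SEW = 256×1/64 = 4
AVL=1 ≤ VLMAX=4, so vl = 1

vl = 1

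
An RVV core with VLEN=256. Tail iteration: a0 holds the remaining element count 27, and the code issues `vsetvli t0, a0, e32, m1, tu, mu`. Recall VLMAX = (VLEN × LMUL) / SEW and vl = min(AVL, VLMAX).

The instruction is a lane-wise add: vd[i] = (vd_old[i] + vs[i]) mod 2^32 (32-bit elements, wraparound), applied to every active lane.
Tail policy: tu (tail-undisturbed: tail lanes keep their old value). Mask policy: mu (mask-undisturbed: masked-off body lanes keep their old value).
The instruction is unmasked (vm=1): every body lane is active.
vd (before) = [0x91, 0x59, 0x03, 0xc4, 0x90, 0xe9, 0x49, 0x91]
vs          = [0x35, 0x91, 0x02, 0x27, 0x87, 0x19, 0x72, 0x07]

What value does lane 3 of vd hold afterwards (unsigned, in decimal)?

vd[3] = 235

VLMAX = (256 × 1) / 32 = 8 lanes
vl ← min(27, 8) = 8
lane  0: add(0x91,0x35) ⇒ 0xc6
lane  1: add(0x59,0x91) ⇒ 0xea
lane  2: add(0x03,0x02) ⇒ 0x05
lane  3: add(0xc4,0x27) ⇒ 0xeb
lane  4: add(0x90,0x87) ⇒ 0x117
lane  5: add(0xe9,0x19) ⇒ 0x102
lane  6: add(0x49,0x72) ⇒ 0xbb
lane  7: add(0x91,0x07) ⇒ 0x98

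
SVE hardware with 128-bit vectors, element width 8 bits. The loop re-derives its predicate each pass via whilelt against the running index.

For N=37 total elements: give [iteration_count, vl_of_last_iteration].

128-bit reg / 8-bit elem → 16 lanes
iterations = ceil(37/16) = 3; final-pass vl = 5

[iterations, last_vl] = [3, 5]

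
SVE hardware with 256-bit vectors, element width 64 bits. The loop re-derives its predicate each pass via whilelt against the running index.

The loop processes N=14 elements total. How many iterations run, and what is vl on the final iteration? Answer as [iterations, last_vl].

[iterations, last_vl] = [4, 2]

lane count: 256 div 64 = 4
14 elements at 4/iter → 4 passes, remainder 2 on the last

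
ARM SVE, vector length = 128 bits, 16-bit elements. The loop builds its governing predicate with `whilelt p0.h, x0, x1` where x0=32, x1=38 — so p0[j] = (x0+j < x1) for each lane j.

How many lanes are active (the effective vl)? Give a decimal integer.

lane count: 128 div 16 = 8
p0[j] = (32+j < 38); true for j=0..5 → 6 lanes set

vl = 6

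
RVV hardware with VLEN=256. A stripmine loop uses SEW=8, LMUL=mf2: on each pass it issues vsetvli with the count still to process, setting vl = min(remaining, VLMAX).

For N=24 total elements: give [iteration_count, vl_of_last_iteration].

VLMAX = VLEN×LMUL/SEW = 256×1/2/8 = 16
24 elements at 16/iter → 2 passes, remainder 8 on the last

[iterations, last_vl] = [2, 8]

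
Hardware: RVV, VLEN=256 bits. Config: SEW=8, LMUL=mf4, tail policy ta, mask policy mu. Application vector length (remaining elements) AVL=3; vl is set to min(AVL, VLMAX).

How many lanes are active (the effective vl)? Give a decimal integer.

VLMAX = (256 × 1/4) / 8 = 8 lanes
AVL=3 ≤ VLMAX=8, so vl = 3

vl = 3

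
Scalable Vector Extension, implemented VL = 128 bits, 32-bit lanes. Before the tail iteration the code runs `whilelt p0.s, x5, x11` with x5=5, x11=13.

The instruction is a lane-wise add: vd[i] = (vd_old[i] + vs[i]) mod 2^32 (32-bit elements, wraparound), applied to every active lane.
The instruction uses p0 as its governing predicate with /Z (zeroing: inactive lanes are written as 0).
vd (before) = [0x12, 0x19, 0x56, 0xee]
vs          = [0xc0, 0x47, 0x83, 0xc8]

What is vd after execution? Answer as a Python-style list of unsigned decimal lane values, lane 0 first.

vd = [210, 96, 217, 438]

128-bit reg / 32-bit elem → 4 lanes
active while 5+j < 13, i.e. j ∈ [0,8) capped at 4 ⇒ 4
vd[0] add(0x12,0xc0) -> 0xd2
vd[1] add(0x19,0x47) -> 0x60
vd[2] add(0x56,0x83) -> 0xd9
vd[3] add(0xee,0xc8) -> 0x1b6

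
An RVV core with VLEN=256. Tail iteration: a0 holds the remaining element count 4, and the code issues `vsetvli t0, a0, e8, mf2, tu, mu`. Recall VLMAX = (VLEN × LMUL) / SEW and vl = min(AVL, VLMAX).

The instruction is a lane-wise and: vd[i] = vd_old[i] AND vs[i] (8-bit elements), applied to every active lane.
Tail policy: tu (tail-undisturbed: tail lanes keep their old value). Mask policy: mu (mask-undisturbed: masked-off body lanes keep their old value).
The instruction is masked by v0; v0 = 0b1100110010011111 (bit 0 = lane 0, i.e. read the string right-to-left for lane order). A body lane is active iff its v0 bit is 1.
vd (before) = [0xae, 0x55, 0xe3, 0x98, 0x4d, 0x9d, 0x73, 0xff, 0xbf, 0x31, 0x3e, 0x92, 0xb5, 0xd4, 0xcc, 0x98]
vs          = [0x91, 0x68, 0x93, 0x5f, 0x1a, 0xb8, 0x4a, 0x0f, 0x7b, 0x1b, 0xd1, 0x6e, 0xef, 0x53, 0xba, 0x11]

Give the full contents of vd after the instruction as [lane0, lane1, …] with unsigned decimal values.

lanes per group: 256·1/2/8 = 16
vl ← min(4, 16) = 4
[0] and(0xae,0x91) = 0x80
[1] and(0x55,0x68) = 0x40
[2] and(0xe3,0x93) = 0x83
[3] and(0x98,0x5f) = 0x18
[4] tail/keep = 0x4d
[5] tail/keep = 0x9d
[6] tail/keep = 0x73
[7] tail/keep = 0xff
[8] tail/keep = 0xbf
[9] tail/keep = 0x31
[10] tail/keep = 0x3e
[11] tail/keep = 0x92
[12] tail/keep = 0xb5
[13] tail/keep = 0xd4
[14] tail/keep = 0xcc
[15] tail/keep = 0x98

vd = [128, 64, 131, 24, 77, 157, 115, 255, 191, 49, 62, 146, 181, 212, 204, 152]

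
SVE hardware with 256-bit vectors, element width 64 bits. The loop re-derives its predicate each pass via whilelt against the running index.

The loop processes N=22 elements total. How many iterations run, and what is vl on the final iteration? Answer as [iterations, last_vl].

256-bit reg / 64-bit elem → 4 lanes
N=22: ⌈22/4⌉ = 6 iters; last vl = 22 − 5×4 = 2

[iterations, last_vl] = [6, 2]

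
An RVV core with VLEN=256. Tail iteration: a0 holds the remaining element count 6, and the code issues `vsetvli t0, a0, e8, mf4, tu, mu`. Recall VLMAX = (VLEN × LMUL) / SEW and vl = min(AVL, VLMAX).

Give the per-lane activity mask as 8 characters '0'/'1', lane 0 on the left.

VLMAX = VLEN×LMUL/SEW = 256×1/4/8 = 8
vl = min(AVL, VLMAX) = min(6, 8) = 6
bits (lane 0 leftmost): 11111100

predicate = 11111100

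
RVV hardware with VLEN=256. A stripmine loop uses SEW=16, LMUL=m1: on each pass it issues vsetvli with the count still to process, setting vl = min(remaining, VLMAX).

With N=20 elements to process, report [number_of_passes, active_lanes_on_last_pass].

lanes per group: 256·1/16 = 16
20 elements at 16/iter → 2 passes, remainder 4 on the last

[iterations, last_vl] = [2, 4]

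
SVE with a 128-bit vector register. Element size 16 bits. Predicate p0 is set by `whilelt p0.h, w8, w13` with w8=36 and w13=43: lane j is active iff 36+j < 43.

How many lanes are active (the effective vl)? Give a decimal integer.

lane count: 128 div 16 = 8
active while 36+j < 43, i.e. j ∈ [0,7) capped at 8 ⇒ 7

vl = 7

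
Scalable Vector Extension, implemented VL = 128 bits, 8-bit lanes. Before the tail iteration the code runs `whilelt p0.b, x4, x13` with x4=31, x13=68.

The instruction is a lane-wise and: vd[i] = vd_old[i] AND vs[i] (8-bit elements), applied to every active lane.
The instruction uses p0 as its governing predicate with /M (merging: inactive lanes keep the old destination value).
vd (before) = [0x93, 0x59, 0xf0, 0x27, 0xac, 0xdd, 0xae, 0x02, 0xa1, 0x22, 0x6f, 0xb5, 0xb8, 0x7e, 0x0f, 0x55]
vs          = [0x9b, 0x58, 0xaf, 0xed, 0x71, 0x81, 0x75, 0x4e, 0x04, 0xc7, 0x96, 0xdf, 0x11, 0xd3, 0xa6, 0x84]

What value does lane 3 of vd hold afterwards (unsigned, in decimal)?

lane count: 128 div 8 = 16
p0[j] = (31+j < 68); true for j=0..15 → 16 lanes set
[0] and(0x93,0x9b) = 0x93
[1] and(0x59,0x58) = 0x58
[2] and(0xf0,0xaf) = 0xa0
[3] and(0x27,0xed) = 0x25
[4] and(0xac,0x71) = 0x20
[5] and(0xdd,0x81) = 0x81
[6] and(0xae,0x75) = 0x24
[7] and(0x02,0x4e) = 0x02
[8] and(0xa1,0x04) = 0x00
[9] and(0x22,0xc7) = 0x02
[10] and(0x6f,0x96) = 0x06
[11] and(0xb5,0xdf) = 0x95
[12] and(0xb8,0x11) = 0x10
[13] and(0x7e,0xd3) = 0x52
[14] and(0x0f,0xa6) = 0x06
[15] and(0x55,0x84) = 0x04

vd[3] = 37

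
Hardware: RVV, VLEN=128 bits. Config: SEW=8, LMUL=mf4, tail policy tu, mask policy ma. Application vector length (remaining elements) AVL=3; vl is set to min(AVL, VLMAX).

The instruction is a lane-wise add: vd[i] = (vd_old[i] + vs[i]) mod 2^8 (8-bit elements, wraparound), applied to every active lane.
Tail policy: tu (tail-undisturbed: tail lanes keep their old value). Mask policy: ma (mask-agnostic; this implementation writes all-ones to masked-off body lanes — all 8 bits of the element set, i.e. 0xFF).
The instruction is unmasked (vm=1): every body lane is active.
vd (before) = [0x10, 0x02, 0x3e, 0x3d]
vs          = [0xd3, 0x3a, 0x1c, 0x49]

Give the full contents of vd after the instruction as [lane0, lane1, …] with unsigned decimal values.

vd = [227, 60, 90, 61]

lanes per group: 128·1/4/8 = 4
AVL=3 ≤ VLMAX=4, so vl = 3
vd[0] add(0x10,0xd3) -> 0xe3
vd[1] add(0x02,0x3a) -> 0x3c
vd[2] add(0x3e,0x1c) -> 0x5a
vd[3] tail/keep -> 0x3d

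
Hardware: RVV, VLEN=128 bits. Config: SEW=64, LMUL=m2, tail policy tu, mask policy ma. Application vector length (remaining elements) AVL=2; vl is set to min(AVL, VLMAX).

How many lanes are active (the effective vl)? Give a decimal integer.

lanes per group: 128·2/64 = 4
vl = min(AVL, VLMAX) = min(2, 4) = 2

vl = 2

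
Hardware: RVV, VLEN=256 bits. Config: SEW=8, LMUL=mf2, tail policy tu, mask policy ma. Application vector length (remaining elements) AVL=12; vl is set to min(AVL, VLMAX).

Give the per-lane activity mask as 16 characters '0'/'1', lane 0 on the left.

predicate = 1111111111110000

lanes per group: 256·1/2/8 = 16
AVL=12 ≤ VLMAX=16, so vl = 12
bits (lane 0 leftmost): 1111111111110000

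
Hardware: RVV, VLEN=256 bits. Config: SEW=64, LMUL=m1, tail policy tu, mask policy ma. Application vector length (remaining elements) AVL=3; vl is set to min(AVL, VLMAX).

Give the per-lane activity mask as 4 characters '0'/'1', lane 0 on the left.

VLMAX = (256 × 1) / 64 = 4 lanes
vl = min(AVL, VLMAX) = min(3, 4) = 3
bits (lane 0 leftmost): 1110

predicate = 1110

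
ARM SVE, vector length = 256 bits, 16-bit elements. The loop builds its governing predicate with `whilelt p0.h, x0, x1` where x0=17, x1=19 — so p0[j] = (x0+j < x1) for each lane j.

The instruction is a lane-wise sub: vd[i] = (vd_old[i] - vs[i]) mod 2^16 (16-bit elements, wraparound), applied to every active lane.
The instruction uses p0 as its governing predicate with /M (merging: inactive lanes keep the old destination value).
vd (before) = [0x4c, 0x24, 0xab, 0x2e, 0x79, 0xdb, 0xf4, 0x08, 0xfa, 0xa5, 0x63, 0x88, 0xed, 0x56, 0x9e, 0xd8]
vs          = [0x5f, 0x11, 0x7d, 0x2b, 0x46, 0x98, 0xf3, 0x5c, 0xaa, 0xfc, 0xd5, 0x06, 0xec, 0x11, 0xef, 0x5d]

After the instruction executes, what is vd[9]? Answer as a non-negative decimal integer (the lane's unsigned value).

vd[9] = 165

256-bit reg / 16-bit elem → 16 lanes
whilelt: lane j active iff 17+j < 19 → j < 2 → 2 active
[0] sub(0x4c,0x5f) = 0xffed
[1] sub(0x24,0x11) = 0x13
[2] tail/keep = 0xab
[3] tail/keep = 0x2e
[4] tail/keep = 0x79
[5] tail/keep = 0xdb
[6] tail/keep = 0xf4
[7] tail/keep = 0x08
[8] tail/keep = 0xfa
[9] tail/keep = 0xa5
[10] tail/keep = 0x63
[11] tail/keep = 0x88
[12] tail/keep = 0xed
[13] tail/keep = 0x56
[14] tail/keep = 0x9e
[15] tail/keep = 0xd8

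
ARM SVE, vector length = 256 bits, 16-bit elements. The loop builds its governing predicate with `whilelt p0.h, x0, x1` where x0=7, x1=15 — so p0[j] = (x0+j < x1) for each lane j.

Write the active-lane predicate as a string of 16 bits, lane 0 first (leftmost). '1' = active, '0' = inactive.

predicate = 1111111100000000

lane count: 256 div 16 = 16
p0[j] = (7+j < 15); true for j=0..7 → 8 lanes set
bits (lane 0 leftmost): 1111111100000000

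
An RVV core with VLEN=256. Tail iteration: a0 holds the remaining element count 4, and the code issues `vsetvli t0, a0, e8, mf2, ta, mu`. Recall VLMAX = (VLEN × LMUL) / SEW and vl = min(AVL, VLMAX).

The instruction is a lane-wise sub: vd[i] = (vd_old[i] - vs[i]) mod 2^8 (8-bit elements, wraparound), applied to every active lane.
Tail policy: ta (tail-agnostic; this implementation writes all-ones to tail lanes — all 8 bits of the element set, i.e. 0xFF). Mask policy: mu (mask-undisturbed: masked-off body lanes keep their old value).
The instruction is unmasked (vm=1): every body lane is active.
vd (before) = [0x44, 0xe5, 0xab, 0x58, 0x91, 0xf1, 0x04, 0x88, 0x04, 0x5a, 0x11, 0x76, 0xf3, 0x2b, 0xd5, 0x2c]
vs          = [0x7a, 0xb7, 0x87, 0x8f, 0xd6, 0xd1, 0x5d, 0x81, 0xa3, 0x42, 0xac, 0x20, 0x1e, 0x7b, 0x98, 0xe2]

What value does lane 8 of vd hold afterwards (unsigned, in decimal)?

vd[8] = 255

lanes per group: 256·1/2/8 = 16
AVL=4 ≤ VLMAX=16, so vl = 4
[0] sub(0x44,0x7a) = 0xca
[1] sub(0xe5,0xb7) = 0x2e
[2] sub(0xab,0x87) = 0x24
[3] sub(0x58,0x8f) = 0xc9
[4] tail/ones = 0xff
[5] tail/ones = 0xff
[6] tail/ones = 0xff
[7] tail/ones = 0xff
[8] tail/ones = 0xff
[9] tail/ones = 0xff
[10] tail/ones = 0xff
[11] tail/ones = 0xff
[12] tail/ones = 0xff
[13] tail/ones = 0xff
[14] tail/ones = 0xff
[15] tail/ones = 0xff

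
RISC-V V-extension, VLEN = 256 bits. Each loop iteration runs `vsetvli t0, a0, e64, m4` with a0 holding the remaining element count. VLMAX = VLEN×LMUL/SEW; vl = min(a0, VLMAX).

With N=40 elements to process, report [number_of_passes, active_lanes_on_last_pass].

VLMAX = (256 × 4) / 64 = 16 lanes
N=40: ⌈40/16⌉ = 3 iters; last vl = 40 − 2×16 = 8

[iterations, last_vl] = [3, 8]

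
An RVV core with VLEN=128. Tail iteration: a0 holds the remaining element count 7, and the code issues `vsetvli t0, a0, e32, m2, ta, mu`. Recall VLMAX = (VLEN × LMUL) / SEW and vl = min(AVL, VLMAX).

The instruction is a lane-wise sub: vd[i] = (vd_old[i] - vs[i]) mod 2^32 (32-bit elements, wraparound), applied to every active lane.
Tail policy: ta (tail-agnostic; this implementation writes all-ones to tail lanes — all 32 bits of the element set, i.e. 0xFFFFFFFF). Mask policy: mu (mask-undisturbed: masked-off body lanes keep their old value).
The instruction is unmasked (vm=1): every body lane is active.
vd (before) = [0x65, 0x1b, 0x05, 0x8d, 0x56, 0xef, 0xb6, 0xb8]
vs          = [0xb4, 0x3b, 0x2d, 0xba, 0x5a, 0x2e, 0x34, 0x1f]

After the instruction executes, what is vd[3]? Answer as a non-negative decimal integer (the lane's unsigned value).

VLMAX = (128 × 2) / 32 = 8 lanes
vl = min(AVL, VLMAX) = min(7, 8) = 7
lane  0: sub(0x65,0xb4) ⇒ 0xffffffb1
lane  1: sub(0x1b,0x3b) ⇒ 0xffffffe0
lane  2: sub(0x05,0x2d) ⇒ 0xffffffd8
lane  3: sub(0x8d,0xba) ⇒ 0xffffffd3
lane  4: sub(0x56,0x5a) ⇒ 0xfffffffc
lane  5: sub(0xef,0x2e) ⇒ 0xc1
lane  6: sub(0xb6,0x34) ⇒ 0x82
lane  7: tail/ones ⇒ 0xffffffff

vd[3] = 4294967251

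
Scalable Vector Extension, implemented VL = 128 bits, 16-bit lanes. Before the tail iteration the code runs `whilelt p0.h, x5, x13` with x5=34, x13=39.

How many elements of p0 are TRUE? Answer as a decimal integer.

128-bit reg / 16-bit elem → 8 lanes
p0[j] = (34+j < 39); true for j=0..4 → 5 lanes set

vl = 5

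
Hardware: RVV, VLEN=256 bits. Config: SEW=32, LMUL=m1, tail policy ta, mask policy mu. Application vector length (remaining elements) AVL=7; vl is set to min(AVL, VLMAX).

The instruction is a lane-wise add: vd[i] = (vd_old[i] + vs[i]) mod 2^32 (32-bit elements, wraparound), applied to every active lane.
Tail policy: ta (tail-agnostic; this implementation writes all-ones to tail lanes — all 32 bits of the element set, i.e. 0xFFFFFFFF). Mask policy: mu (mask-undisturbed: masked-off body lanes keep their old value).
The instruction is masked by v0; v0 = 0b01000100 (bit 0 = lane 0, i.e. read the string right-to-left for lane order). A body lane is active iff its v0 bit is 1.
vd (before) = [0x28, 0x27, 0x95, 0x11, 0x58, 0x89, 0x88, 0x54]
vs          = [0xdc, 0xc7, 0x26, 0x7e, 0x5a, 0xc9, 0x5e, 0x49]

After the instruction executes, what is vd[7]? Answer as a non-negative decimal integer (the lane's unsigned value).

lanes per group: 256·1/32 = 8
AVL=7 ≤ VLMAX=8, so vl = 7
[0] mask-off/keep = 0x28
[1] mask-off/keep = 0x27
[2] add(0x95,0x26) = 0xbb
[3] mask-off/keep = 0x11
[4] mask-off/keep = 0x58
[5] mask-off/keep = 0x89
[6] add(0x88,0x5e) = 0xe6
[7] tail/ones = 0xffffffff

vd[7] = 4294967295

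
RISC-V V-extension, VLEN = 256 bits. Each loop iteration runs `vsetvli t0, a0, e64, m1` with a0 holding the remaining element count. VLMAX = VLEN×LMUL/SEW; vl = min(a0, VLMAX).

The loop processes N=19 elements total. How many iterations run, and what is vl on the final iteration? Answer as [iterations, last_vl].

[iterations, last_vl] = [5, 3]

VLMAX = VLEN×LMUL/SEW = 256×1/64 = 4
iterations = ceil(19/4) = 5; final-pass vl = 3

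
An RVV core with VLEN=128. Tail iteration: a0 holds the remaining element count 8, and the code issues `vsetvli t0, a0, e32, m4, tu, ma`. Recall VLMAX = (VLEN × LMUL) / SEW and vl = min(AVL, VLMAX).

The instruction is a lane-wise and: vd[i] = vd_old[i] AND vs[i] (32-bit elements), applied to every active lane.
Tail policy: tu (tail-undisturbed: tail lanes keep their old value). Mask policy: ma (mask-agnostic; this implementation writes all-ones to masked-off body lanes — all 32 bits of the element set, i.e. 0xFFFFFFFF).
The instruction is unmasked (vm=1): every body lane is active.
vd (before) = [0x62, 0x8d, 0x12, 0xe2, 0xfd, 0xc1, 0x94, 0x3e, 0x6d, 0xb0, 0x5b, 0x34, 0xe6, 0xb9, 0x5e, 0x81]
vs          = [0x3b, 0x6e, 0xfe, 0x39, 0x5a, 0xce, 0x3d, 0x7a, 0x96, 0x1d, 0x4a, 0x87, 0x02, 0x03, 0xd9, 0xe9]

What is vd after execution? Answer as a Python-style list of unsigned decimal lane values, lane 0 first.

VLMAX = (128 × 4) / 32 = 16 lanes
vl ← min(8, 16) = 8
[0] and(0x62,0x3b) = 0x22
[1] and(0x8d,0x6e) = 0x0c
[2] and(0x12,0xfe) = 0x12
[3] and(0xe2,0x39) = 0x20
[4] and(0xfd,0x5a) = 0x58
[5] and(0xc1,0xce) = 0xc0
[6] and(0x94,0x3d) = 0x14
[7] and(0x3e,0x7a) = 0x3a
[8] tail/keep = 0x6d
[9] tail/keep = 0xb0
[10] tail/keep = 0x5b
[11] tail/keep = 0x34
[12] tail/keep = 0xe6
[13] tail/keep = 0xb9
[14] tail/keep = 0x5e
[15] tail/keep = 0x81

vd = [34, 12, 18, 32, 88, 192, 20, 58, 109, 176, 91, 52, 230, 185, 94, 129]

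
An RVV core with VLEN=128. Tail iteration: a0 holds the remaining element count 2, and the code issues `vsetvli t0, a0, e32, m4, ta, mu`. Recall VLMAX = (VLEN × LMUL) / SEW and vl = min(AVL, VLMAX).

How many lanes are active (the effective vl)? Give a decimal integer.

VLMAX = (128 × 4) / 32 = 16 lanes
vl = min(AVL, VLMAX) = min(2, 16) = 2

vl = 2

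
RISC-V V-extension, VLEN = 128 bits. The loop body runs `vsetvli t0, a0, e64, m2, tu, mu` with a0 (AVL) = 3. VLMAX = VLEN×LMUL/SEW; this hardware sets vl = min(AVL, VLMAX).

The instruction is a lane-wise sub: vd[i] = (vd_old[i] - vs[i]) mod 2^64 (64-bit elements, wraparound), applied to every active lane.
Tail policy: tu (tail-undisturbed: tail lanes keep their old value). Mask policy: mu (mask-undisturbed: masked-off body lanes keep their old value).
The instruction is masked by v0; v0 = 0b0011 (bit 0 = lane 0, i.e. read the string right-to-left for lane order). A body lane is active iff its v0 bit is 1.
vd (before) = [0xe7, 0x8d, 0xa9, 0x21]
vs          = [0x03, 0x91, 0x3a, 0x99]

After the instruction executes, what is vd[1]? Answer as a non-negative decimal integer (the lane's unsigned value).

lanes per group: 128·2/64 = 4
vl ← min(3, 4) = 3
lane  0: sub(0xe7,0x03) ⇒ 0xe4
lane  1: sub(0x8d,0x91) ⇒ 0xfffffffffffffffc
lane  2: mask-off/keep ⇒ 0xa9
lane  3: tail/keep ⇒ 0x21

vd[1] = 18446744073709551612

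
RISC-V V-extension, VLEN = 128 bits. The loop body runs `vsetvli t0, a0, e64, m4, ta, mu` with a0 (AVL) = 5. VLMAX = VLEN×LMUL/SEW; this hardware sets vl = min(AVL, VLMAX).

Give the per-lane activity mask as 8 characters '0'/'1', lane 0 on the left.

lanes per group: 128·4/64 = 8
vl ← min(5, 8) = 5
bits (lane 0 leftmost): 11111000

predicate = 11111000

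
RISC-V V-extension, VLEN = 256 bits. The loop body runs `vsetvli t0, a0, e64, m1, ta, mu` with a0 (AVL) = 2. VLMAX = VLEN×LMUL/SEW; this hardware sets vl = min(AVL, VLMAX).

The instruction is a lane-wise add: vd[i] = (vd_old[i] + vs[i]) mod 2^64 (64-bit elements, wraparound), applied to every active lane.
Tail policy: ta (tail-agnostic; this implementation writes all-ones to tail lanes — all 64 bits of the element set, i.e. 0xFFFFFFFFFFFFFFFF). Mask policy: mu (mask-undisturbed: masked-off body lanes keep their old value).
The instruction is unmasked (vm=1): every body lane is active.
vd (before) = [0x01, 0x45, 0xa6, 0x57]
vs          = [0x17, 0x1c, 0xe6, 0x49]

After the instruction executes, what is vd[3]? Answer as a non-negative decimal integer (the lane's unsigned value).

vd[3] = 18446744073709551615

VLMAX = VLEN×LMUL/SEW = 256×1/64 = 4
AVL=2 ≤ VLMAX=4, so vl = 2
lane  0: add(0x01,0x17) ⇒ 0x18
lane  1: add(0x45,0x1c) ⇒ 0x61
lane  2: tail/ones ⇒ 0xffffffffffffffff
lane  3: tail/ones ⇒ 0xffffffffffffffff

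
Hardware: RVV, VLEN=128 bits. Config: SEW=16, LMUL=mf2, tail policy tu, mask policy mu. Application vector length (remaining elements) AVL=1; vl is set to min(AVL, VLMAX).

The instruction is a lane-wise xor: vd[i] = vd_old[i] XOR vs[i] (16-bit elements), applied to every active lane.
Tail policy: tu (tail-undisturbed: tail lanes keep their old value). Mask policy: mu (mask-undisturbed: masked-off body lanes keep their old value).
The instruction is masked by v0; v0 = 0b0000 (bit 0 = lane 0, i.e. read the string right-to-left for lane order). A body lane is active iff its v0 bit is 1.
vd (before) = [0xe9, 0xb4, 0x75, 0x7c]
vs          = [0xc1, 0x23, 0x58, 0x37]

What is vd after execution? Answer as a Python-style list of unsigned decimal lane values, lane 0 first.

lanes per group: 128·1/2/16 = 4
vl = min(AVL, VLMAX) = min(1, 4) = 1
  i=0: mask-off/keep → 233
  i=1: tail/keep → 180
  i=2: tail/keep → 117
  i=3: tail/keep → 124

vd = [233, 180, 117, 124]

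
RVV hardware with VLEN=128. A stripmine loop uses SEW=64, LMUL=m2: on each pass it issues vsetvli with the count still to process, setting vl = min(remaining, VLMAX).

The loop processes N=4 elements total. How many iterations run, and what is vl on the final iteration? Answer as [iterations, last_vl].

[iterations, last_vl] = [1, 4]

VLMAX = VLEN×LMUL/SEW = 128×2/64 = 4
4 elements at 4/iter → 1 passes, remainder 4 on the last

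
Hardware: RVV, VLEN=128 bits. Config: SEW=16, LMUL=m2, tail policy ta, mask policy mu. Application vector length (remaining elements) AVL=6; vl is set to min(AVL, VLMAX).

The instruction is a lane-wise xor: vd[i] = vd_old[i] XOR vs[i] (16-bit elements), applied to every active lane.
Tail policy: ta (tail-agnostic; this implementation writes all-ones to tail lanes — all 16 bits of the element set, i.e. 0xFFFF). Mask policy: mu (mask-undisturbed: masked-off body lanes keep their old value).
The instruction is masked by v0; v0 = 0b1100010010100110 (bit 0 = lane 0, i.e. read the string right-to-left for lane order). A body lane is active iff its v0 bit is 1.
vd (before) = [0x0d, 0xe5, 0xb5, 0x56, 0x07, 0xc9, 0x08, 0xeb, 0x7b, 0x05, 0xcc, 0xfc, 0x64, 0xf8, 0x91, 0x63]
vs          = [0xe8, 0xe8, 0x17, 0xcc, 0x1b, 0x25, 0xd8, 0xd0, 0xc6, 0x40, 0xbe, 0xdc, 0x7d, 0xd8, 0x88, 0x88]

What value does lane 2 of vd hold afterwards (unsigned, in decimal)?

vd[2] = 162

lanes per group: 128·2/16 = 16
AVL=6 ≤ VLMAX=16, so vl = 6
[0] mask-off/keep = 0x0d
[1] xor(0xe5,0xe8) = 0x0d
[2] xor(0xb5,0x17) = 0xa2
[3] mask-off/keep = 0x56
[4] mask-off/keep = 0x07
[5] xor(0xc9,0x25) = 0xec
[6] tail/ones = 0xffff
[7] tail/ones = 0xffff
[8] tail/ones = 0xffff
[9] tail/ones = 0xffff
[10] tail/ones = 0xffff
[11] tail/ones = 0xffff
[12] tail/ones = 0xffff
[13] tail/ones = 0xffff
[14] tail/ones = 0xffff
[15] tail/ones = 0xffff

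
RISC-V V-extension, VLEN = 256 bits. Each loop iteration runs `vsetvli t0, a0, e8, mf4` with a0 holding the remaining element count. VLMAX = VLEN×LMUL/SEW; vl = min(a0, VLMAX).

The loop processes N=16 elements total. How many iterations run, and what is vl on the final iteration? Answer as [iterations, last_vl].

VLMAX = (256 × 1/4) / 8 = 8 lanes
N=16: ⌈16/8⌉ = 2 iters; last vl = 16 − 1×8 = 8

[iterations, last_vl] = [2, 8]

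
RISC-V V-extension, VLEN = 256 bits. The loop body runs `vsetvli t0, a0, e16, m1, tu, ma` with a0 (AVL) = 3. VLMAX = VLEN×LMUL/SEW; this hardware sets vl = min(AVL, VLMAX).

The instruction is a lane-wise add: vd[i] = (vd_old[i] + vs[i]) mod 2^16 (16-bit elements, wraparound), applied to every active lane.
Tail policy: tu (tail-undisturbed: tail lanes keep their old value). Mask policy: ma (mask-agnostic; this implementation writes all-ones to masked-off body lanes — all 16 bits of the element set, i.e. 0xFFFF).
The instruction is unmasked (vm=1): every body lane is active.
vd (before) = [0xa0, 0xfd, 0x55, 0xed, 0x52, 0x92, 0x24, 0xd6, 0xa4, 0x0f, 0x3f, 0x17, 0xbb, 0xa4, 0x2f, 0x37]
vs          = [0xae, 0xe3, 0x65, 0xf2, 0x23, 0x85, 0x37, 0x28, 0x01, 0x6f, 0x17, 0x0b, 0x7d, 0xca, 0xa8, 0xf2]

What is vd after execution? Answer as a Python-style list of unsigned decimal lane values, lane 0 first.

vd = [334, 480, 186, 237, 82, 146, 36, 214, 164, 15, 63, 23, 187, 164, 47, 55]

VLMAX = (256 × 1) / 16 = 16 lanes
vl ← min(3, 16) = 3
lane  0: add(0xa0,0xae) ⇒ 0x14e
lane  1: add(0xfd,0xe3) ⇒ 0x1e0
lane  2: add(0x55,0x65) ⇒ 0xba
lane  3: tail/keep ⇒ 0xed
lane  4: tail/keep ⇒ 0x52
lane  5: tail/keep ⇒ 0x92
lane  6: tail/keep ⇒ 0x24
lane  7: tail/keep ⇒ 0xd6
lane  8: tail/keep ⇒ 0xa4
lane  9: tail/keep ⇒ 0x0f
lane 10: tail/keep ⇒ 0x3f
lane 11: tail/keep ⇒ 0x17
lane 12: tail/keep ⇒ 0xbb
lane 13: tail/keep ⇒ 0xa4
lane 14: tail/keep ⇒ 0x2f
lane 15: tail/keep ⇒ 0x37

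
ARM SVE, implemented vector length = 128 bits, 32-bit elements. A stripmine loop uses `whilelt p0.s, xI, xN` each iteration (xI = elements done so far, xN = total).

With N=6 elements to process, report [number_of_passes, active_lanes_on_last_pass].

128-bit reg / 32-bit elem → 4 lanes
N=6: ⌈6/4⌉ = 2 iters; last vl = 6 − 1×4 = 2

[iterations, last_vl] = [2, 2]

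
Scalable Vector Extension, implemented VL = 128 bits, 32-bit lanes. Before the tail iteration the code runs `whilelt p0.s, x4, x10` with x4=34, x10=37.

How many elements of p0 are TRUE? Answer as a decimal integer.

vl = 3

lane count: 128 div 32 = 4
whilelt: lane j active iff 34+j < 37 → j < 3 → 3 active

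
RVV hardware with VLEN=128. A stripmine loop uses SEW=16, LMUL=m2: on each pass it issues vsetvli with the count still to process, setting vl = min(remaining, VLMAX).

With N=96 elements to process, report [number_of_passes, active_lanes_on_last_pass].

[iterations, last_vl] = [6, 16]

VLMAX = VLEN×LMUL/SEW = 128×2/16 = 16
iterations = ceil(96/16) = 6; final-pass vl = 16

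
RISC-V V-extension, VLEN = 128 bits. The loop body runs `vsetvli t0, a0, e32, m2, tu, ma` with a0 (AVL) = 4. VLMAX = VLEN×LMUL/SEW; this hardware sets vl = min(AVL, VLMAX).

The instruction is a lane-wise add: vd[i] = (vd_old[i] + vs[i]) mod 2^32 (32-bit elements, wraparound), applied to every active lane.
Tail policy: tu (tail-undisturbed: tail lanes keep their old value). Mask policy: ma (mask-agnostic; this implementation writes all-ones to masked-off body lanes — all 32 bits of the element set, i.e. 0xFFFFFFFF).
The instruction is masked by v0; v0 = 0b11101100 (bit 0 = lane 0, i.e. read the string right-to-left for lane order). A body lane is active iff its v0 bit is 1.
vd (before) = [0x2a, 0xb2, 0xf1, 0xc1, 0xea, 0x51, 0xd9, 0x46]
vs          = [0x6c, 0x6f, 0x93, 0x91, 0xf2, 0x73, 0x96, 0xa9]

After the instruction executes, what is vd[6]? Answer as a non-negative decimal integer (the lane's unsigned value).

VLMAX = VLEN×LMUL/SEW = 128×2/32 = 8
AVL=4 ≤ VLMAX=8, so vl = 4
vd[0] mask-off/ones -> 0xffffffff
vd[1] mask-off/ones -> 0xffffffff
vd[2] add(0xf1,0x93) -> 0x184
vd[3] add(0xc1,0x91) -> 0x152
vd[4] tail/keep -> 0xea
vd[5] tail/keep -> 0x51
vd[6] tail/keep -> 0xd9
vd[7] tail/keep -> 0x46

vd[6] = 217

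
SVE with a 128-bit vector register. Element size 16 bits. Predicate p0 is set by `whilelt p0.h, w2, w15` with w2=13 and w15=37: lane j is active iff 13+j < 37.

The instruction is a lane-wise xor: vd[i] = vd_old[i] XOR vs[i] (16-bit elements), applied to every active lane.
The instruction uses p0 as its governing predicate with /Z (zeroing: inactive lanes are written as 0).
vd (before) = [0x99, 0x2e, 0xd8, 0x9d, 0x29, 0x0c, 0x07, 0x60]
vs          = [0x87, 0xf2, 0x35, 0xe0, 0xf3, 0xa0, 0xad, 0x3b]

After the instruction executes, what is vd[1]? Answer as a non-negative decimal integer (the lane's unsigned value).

128-bit reg / 16-bit elem → 8 lanes
active while 13+j < 37, i.e. j ∈ [0,24) capped at 8 ⇒ 8
  i=0: xor(0x99,0x87) → 30
  i=1: xor(0x2e,0xf2) → 220
  i=2: xor(0xd8,0x35) → 237
  i=3: xor(0x9d,0xe0) → 125
  i=4: xor(0x29,0xf3) → 218
  i=5: xor(0x0c,0xa0) → 172
  i=6: xor(0x07,0xad) → 170
  i=7: xor(0x60,0x3b) → 91

vd[1] = 220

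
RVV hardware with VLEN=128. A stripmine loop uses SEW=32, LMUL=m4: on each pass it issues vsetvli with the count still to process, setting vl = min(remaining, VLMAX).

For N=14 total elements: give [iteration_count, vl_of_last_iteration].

[iterations, last_vl] = [1, 14]

lanes per group: 128·4/32 = 16
14 elements at 16/iter → 1 passes, remainder 14 on the last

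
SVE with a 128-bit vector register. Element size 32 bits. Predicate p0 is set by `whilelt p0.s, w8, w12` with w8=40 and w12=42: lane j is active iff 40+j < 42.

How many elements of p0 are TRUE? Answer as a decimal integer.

vl = 2

lane count: 128 div 32 = 4
whilelt: lane j active iff 40+j < 42 → j < 2 → 2 active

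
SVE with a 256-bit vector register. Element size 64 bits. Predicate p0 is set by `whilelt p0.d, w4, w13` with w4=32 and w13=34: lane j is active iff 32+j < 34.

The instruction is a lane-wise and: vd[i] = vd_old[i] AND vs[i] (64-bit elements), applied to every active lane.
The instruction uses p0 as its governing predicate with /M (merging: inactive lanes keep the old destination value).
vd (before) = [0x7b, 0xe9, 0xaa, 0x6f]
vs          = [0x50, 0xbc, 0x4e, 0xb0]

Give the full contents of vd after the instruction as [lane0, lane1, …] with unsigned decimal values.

vd = [80, 168, 170, 111]

lane count: 256 div 64 = 4
active while 32+j < 34, i.e. j ∈ [0,2) capped at 4 ⇒ 2
  i=0: and(0x7b,0x50) → 80
  i=1: and(0xe9,0xbc) → 168
  i=2: tail/keep → 170
  i=3: tail/keep → 111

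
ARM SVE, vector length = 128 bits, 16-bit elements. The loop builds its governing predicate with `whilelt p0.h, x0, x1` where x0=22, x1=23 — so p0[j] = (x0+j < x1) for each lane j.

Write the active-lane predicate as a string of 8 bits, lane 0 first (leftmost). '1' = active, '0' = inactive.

predicate = 10000000

128-bit reg / 16-bit elem → 8 lanes
active while 22+j < 23, i.e. j ∈ [0,1) capped at 8 ⇒ 1
bits (lane 0 leftmost): 10000000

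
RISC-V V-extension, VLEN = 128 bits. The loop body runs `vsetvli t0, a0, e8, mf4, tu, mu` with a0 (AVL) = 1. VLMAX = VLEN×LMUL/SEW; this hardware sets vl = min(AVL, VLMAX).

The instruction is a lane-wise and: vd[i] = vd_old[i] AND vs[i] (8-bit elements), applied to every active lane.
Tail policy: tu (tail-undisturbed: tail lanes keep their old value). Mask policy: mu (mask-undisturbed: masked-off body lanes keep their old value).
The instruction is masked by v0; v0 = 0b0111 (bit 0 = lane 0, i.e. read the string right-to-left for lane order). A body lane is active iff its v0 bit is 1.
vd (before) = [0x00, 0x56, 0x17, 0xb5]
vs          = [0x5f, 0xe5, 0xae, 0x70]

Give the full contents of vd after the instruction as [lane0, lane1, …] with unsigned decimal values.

VLMAX = VLEN×LMUL/SEW = 128×1/4/8 = 4
AVL=1 ≤ VLMAX=4, so vl = 1
  i=0: and(0x00,0x5f) → 0
  i=1: tail/keep → 86
  i=2: tail/keep → 23
  i=3: tail/keep → 181

vd = [0, 86, 23, 181]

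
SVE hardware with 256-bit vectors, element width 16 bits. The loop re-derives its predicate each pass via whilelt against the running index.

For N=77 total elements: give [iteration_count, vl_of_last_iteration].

register lanes = 256/16 = 16
77 elements at 16/iter → 5 passes, remainder 13 on the last

[iterations, last_vl] = [5, 13]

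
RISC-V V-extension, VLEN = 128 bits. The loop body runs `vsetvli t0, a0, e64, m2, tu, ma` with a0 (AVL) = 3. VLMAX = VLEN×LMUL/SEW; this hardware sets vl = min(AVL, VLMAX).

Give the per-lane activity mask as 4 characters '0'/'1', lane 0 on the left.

VLMAX = (128 × 2) / 64 = 4 lanes
vl = min(AVL, VLMAX) = min(3, 4) = 3
bits (lane 0 leftmost): 1110

predicate = 1110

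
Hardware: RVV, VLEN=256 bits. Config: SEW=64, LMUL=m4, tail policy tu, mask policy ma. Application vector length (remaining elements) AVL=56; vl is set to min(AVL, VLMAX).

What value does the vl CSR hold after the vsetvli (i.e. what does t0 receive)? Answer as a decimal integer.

vl = 16

VLMAX = (256 × 4) / 64 = 16 lanes
vl = min(AVL, VLMAX) = min(56, 16) = 16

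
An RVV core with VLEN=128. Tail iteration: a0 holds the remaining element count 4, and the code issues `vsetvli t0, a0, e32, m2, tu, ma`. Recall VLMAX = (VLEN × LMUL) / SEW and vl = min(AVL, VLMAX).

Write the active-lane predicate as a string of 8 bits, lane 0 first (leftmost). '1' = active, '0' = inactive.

VLMAX = VLEN×LMUL/SEW = 128×2/32 = 8
vl = min(AVL, VLMAX) = min(4, 8) = 4
bits (lane 0 leftmost): 11110000

predicate = 11110000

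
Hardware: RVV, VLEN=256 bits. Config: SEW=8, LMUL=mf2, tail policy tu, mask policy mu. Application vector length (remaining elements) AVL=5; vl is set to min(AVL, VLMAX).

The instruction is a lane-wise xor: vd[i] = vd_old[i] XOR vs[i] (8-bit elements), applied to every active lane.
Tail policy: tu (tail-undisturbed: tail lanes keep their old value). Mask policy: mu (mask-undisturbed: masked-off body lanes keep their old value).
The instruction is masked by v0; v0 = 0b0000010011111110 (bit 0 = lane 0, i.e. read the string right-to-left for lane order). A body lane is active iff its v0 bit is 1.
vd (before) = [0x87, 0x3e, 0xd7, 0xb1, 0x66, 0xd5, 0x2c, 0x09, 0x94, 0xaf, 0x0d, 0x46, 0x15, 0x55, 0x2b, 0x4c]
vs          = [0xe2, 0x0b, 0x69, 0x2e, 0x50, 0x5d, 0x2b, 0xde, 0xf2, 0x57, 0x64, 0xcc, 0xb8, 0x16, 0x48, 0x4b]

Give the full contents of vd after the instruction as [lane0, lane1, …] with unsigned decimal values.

vd = [135, 53, 190, 159, 54, 213, 44, 9, 148, 175, 13, 70, 21, 85, 43, 76]

VLMAX = (256 × 1/2) / 8 = 16 lanes
AVL=5 ≤ VLMAX=16, so vl = 5
[0] mask-off/keep = 0x87
[1] xor(0x3e,0x0b) = 0x35
[2] xor(0xd7,0x69) = 0xbe
[3] xor(0xb1,0x2e) = 0x9f
[4] xor(0x66,0x50) = 0x36
[5] tail/keep = 0xd5
[6] tail/keep = 0x2c
[7] tail/keep = 0x09
[8] tail/keep = 0x94
[9] tail/keep = 0xaf
[10] tail/keep = 0x0d
[11] tail/keep = 0x46
[12] tail/keep = 0x15
[13] tail/keep = 0x55
[14] tail/keep = 0x2b
[15] tail/keep = 0x4c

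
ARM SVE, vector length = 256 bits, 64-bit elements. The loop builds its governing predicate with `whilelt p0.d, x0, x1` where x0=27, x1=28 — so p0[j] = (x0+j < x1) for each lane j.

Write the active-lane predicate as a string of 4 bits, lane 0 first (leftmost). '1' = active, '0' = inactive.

256-bit reg / 64-bit elem → 4 lanes
active while 27+j < 28, i.e. j ∈ [0,1) capped at 4 ⇒ 1
bits (lane 0 leftmost): 1000

predicate = 1000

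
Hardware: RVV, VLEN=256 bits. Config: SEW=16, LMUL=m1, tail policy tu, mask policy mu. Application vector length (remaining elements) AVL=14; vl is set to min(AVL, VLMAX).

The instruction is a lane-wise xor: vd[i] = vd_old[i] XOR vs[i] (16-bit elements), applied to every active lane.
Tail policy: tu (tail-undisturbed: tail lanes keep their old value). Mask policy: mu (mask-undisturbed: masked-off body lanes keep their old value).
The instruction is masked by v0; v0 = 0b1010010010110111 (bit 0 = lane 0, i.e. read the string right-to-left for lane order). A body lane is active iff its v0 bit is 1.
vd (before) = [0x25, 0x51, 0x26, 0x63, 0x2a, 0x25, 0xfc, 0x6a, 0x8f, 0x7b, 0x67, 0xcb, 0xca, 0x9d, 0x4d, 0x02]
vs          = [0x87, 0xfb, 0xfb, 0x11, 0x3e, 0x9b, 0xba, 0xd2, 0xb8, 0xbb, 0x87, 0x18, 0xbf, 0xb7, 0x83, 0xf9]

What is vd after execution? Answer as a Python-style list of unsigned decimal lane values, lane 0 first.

vd = [162, 170, 221, 99, 20, 190, 252, 184, 143, 123, 224, 203, 202, 42, 77, 2]

lanes per group: 256·1/16 = 16
AVL=14 ≤ VLMAX=16, so vl = 14
lane  0: xor(0x25,0x87) ⇒ 0xa2
lane  1: xor(0x51,0xfb) ⇒ 0xaa
lane  2: xor(0x26,0xfb) ⇒ 0xdd
lane  3: mask-off/keep ⇒ 0x63
lane  4: xor(0x2a,0x3e) ⇒ 0x14
lane  5: xor(0x25,0x9b) ⇒ 0xbe
lane  6: mask-off/keep ⇒ 0xfc
lane  7: xor(0x6a,0xd2) ⇒ 0xb8
lane  8: mask-off/keep ⇒ 0x8f
lane  9: mask-off/keep ⇒ 0x7b
lane 10: xor(0x67,0x87) ⇒ 0xe0
lane 11: mask-off/keep ⇒ 0xcb
lane 12: mask-off/keep ⇒ 0xca
lane 13: xor(0x9d,0xb7) ⇒ 0x2a
lane 14: tail/keep ⇒ 0x4d
lane 15: tail/keep ⇒ 0x02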